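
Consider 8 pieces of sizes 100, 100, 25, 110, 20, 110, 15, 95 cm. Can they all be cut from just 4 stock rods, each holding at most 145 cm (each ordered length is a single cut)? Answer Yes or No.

Total = 575 cm; ⌈575/145⌉ = 4.
5 pieces each exceed half the capacity and cannot share a stock rod, forcing at least 5 stock rods.
At least 5 stock rods are required, but only 4 are allowed.

No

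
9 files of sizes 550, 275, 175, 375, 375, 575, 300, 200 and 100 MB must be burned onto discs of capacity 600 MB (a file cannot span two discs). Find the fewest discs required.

Total = 575 + 550 + 375 + 375 + 300 + 275 + 200 + 175 + 100 = 2925 MB.
Lower bound: ⌈2925/600⌉ = 5 discs.
A packing using 6 discs:
  disc 1: 575 = 575
  disc 2: 550 = 550
  disc 3: 375 + 200 = 575
  disc 4: 375 + 175 = 550
  disc 5: 300 + 275 = 575
  disc 6: 100 = 100
No arrangement into 5 discs stays within capacity, so 6 is optimal.

6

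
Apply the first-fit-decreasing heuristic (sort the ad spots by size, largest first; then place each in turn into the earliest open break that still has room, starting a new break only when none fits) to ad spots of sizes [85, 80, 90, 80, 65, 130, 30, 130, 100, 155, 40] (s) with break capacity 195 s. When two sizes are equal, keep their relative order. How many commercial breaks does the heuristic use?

6

Sorted descending: 155, 130, 130, 100, 90, 85, 80, 80, 65, 40, 30.
  155 → break 1 (new)  [load 155/195]
  130 → break 2 (new)  [load 130/195]
  130 → break 3 (new)  [load 130/195]
  100 → break 4 (new)  [load 100/195]
  90 → break 4  [load 190/195]
  85 → break 5 (new)  [load 85/195]
  80 → break 5  [load 165/195]
  80 → break 6 (new)  [load 80/195]
  65 → break 2  [load 195/195]
  40 → break 1  [load 195/195]
  30 → break 3  [load 160/195]
6 commercial breaks opened.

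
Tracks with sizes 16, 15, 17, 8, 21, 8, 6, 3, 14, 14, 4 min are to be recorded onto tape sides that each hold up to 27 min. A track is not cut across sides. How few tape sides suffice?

6

Total = 21 + 17 + 16 + 15 + 14 + 14 + 8 + 8 + 6 + 4 + 3 = 126 min.
Lower bound: ⌈126/27⌉ = 5 tape sides.
Also, 6 tracks each exceed 27/2 min, and no two of those can share a side, so at least 6 tape sides are needed.
A packing using 6 tape sides:
  side 1: 21 + 6 = 27
  side 2: 17 + 8 = 25
  side 3: 16 + 8 + 3 = 27
  side 4: 15 + 4 = 19
  side 5: 14 = 14
  side 6: 14 = 14
This matches the lower bound, so 6 is optimal.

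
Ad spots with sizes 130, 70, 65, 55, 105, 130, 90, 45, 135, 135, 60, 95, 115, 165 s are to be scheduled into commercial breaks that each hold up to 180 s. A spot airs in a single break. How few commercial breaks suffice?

9

Total = 165 + 135 + 135 + 130 + 130 + 115 + 105 + 95 + 90 + 70 + 65 + 60 + 55 + 45 = 1395 s.
Lower bound: ⌈1395/180⌉ = 8 commercial breaks.
A packing using 9 commercial breaks:
  break 1: 165 = 165
  break 2: 135 + 45 = 180
  break 3: 135 = 135
  break 4: 130 = 130
  break 5: 130 = 130
  break 6: 115 + 65 = 180
  break 7: 105 + 70 = 175
  break 8: 95 + 60 = 155
  break 9: 90 + 55 = 145
No arrangement into 8 commercial breaks stays within capacity, so 9 is optimal.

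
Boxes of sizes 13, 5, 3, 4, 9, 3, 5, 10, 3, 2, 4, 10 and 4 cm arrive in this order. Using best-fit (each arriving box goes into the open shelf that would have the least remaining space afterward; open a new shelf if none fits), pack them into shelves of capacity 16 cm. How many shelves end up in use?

  13 → shelf 1 (new)  [load 13/16]
  5 → shelf 2 (new)  [load 5/16]
  3 → shelf 1  [load 16/16]
  4 → shelf 2  [load 9/16]
  9 → shelf 3 (new)  [load 9/16]
  3 → shelf 2  [load 12/16]
  5 → shelf 3  [load 14/16]
  10 → shelf 4 (new)  [load 10/16]
  3 → shelf 2  [load 15/16]
  2 → shelf 3  [load 16/16]
  4 → shelf 4  [load 14/16]
  10 → shelf 5 (new)  [load 10/16]
  4 → shelf 5  [load 14/16]
5 shelves opened.

5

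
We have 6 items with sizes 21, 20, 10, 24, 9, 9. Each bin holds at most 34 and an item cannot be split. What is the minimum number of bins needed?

Total = 24 + 21 + 20 + 10 + 9 + 9 = 93.
Lower bound: ⌈93/34⌉ = 3 bins.
A packing using 3 bins:
  bin 1: 24 + 10 = 34
  bin 2: 21 + 9 = 30
  bin 3: 20 + 9 = 29
This matches the lower bound, so 3 is optimal.

3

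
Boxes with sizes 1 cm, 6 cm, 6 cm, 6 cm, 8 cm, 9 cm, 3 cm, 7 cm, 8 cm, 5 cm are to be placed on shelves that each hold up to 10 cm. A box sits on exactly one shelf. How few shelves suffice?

8

Total = 9 + 8 + 8 + 7 + 6 + 6 + 6 + 5 + 3 + 1 = 59 cm.
Lower bound: ⌈59/10⌉ = 6 shelves.
Also, 7 boxes each exceed 5 cm, and no two of those can share a shelf, so at least 7 shelves are needed.
A packing using 8 shelves:
  shelf 1: 9 + 1 = 10
  shelf 2: 8 = 8
  shelf 3: 8 = 8
  shelf 4: 7 + 3 = 10
  shelf 5: 6 = 6
  shelf 6: 6 = 6
  shelf 7: 6 = 6
  shelf 8: 5 = 5
No arrangement into 7 shelves stays within capacity, so 8 is optimal.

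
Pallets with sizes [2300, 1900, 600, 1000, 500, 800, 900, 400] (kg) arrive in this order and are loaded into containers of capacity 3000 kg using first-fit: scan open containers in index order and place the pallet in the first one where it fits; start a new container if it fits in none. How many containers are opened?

3

  2300 → container 1 (new)  [load 2300/3000]
  1900 → container 2 (new)  [load 1900/3000]
  600 → container 1  [load 2900/3000]
  1000 → container 2  [load 2900/3000]
  500 → container 3 (new)  [load 500/3000]
  800 → container 3  [load 1300/3000]
  900 → container 3  [load 2200/3000]
  400 → container 3  [load 2600/3000]
3 containers opened.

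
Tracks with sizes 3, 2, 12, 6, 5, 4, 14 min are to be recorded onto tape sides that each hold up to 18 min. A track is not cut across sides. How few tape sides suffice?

3

Total = 14 + 12 + 6 + 5 + 4 + 3 + 2 = 46 min.
Lower bound: ⌈46/18⌉ = 3 tape sides.
A packing using 3 tape sides:
  side 1: 14 + 4 = 18
  side 2: 12 + 6 = 18
  side 3: 5 + 3 + 2 = 10
This matches the lower bound, so 3 is optimal.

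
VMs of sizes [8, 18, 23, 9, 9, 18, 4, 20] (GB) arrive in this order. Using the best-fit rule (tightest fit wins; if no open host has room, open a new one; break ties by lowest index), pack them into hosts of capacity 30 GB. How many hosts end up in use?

  8 → host 1 (new)  [load 8/30]
  18 → host 1  [load 26/30]
  23 → host 2 (new)  [load 23/30]
  9 → host 3 (new)  [load 9/30]
  9 → host 3  [load 18/30]
  18 → host 4 (new)  [load 18/30]
  4 → host 1  [load 30/30]
  20 → host 5 (new)  [load 20/30]
5 hosts opened.

5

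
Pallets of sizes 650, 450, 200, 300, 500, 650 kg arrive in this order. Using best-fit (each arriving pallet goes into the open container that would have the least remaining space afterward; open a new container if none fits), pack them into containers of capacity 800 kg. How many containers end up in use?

4

  650 → container 1 (new)  [load 650/800]
  450 → container 2 (new)  [load 450/800]
  200 → container 2  [load 650/800]
  300 → container 3 (new)  [load 300/800]
  500 → container 3  [load 800/800]
  650 → container 4 (new)  [load 650/800]
4 containers opened.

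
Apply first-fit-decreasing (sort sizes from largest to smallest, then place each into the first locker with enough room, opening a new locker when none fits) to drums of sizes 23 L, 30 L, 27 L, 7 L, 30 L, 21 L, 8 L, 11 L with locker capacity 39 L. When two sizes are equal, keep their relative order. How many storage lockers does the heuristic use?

5

Sorted descending: 30, 30, 27, 23, 21, 11, 8, 7.
  30 → locker 1 (new)  [load 30/39]
  30 → locker 2 (new)  [load 30/39]
  27 → locker 3 (new)  [load 27/39]
  23 → locker 4 (new)  [load 23/39]
  21 → locker 5 (new)  [load 21/39]
  11 → locker 3  [load 38/39]
  8 → locker 1  [load 38/39]
  7 → locker 2  [load 37/39]
5 storage lockers opened.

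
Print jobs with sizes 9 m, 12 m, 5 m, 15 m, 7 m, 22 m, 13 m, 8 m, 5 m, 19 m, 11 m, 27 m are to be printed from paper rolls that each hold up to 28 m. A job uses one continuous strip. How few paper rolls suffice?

6

Total = 27 + 22 + 19 + 15 + 13 + 12 + 11 + 9 + 8 + 7 + 5 + 5 = 153 m.
Lower bound: ⌈153/28⌉ = 6 paper rolls.
A packing using 6 paper rolls:
  roll 1: 27 = 27
  roll 2: 22 + 5 = 27
  roll 3: 19 + 9 = 28
  roll 4: 15 + 13 = 28
  roll 5: 12 + 11 + 5 = 28
  roll 6: 8 + 7 = 15
This matches the lower bound, so 6 is optimal.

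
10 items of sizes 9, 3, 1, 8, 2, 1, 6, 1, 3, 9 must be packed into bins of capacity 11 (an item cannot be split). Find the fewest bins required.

4

Total = 9 + 9 + 8 + 6 + 3 + 3 + 2 + 1 + 1 + 1 = 43.
Lower bound: ⌈43/11⌉ = 4 bins.
A packing using 4 bins:
  bin 1: 9 + 2 = 11
  bin 2: 9 + 1 + 1 = 11
  bin 3: 8 + 3 = 11
  bin 4: 6 + 3 + 1 = 10
This matches the lower bound, so 4 is optimal.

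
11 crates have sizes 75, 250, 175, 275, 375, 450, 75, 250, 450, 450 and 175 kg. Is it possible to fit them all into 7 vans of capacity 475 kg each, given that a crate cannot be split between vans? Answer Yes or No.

A valid assignment using 7 vans:
  van 1: 450 = 450
  van 2: 450 = 450
  van 3: 450 = 450
  van 4: 375 + 75 = 450
  van 5: 275 + 175 = 450
  van 6: 250 + 175 = 425
  van 7: 250 + 75 = 325
Every load is within 475 kg, so 7 vans suffice.

Yes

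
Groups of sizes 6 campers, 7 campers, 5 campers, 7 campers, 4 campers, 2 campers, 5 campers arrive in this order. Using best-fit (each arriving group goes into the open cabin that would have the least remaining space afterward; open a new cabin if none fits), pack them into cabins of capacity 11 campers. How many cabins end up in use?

  6 → cabin 1 (new)  [load 6/11]
  7 → cabin 2 (new)  [load 7/11]
  5 → cabin 1  [load 11/11]
  7 → cabin 3 (new)  [load 7/11]
  4 → cabin 2  [load 11/11]
  2 → cabin 3  [load 9/11]
  5 → cabin 4 (new)  [load 5/11]
4 cabins opened.

4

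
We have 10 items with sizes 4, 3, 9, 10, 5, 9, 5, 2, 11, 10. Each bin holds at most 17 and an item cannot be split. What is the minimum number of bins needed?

5

Total = 11 + 10 + 10 + 9 + 9 + 5 + 5 + 4 + 3 + 2 = 68.
Lower bound: ⌈68/17⌉ = 4 bins.
Also, 5 items each exceed 17/2, and no two of those can share a bin, so at least 5 bins are needed.
A packing using 5 bins:
  bin 1: 11 + 5 = 16
  bin 2: 10 + 5 + 2 = 17
  bin 3: 10 + 4 + 3 = 17
  bin 4: 9 = 9
  bin 5: 9 = 9
This matches the lower bound, so 5 is optimal.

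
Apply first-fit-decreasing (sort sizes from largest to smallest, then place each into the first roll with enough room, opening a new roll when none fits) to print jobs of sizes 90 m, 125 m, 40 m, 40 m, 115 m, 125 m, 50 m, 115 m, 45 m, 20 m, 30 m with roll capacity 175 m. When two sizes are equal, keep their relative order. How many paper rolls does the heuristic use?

Sorted descending: 125, 125, 115, 115, 90, 50, 45, 40, 40, 30, 20.
  125 → roll 1 (new)  [load 125/175]
  125 → roll 2 (new)  [load 125/175]
  115 → roll 3 (new)  [load 115/175]
  115 → roll 4 (new)  [load 115/175]
  90 → roll 5 (new)  [load 90/175]
  50 → roll 1  [load 175/175]
  45 → roll 2  [load 170/175]
  40 → roll 3  [load 155/175]
  40 → roll 4  [load 155/175]
  30 → roll 5  [load 120/175]
  20 → roll 3  [load 175/175]
5 paper rolls opened.

5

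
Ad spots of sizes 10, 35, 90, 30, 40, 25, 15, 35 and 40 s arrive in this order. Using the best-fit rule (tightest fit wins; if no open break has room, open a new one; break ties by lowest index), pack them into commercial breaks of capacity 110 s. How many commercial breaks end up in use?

4

  10 → break 1 (new)  [load 10/110]
  35 → break 1  [load 45/110]
  90 → break 2 (new)  [load 90/110]
  30 → break 1  [load 75/110]
  40 → break 3 (new)  [load 40/110]
  25 → break 1  [load 100/110]
  15 → break 2  [load 105/110]
  35 → break 3  [load 75/110]
  40 → break 4 (new)  [load 40/110]
4 commercial breaks opened.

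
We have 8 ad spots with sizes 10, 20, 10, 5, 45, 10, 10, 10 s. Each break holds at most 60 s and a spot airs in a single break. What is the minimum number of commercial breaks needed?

Total = 45 + 20 + 10 + 10 + 10 + 10 + 10 + 5 = 120 s.
Lower bound: ⌈120/60⌉ = 2 commercial breaks.
A packing using 2 commercial breaks:
  break 1: 45 + 10 + 5 = 60
  break 2: 20 + 10 + 10 + 10 + 10 = 60
This matches the lower bound, so 2 is optimal.

2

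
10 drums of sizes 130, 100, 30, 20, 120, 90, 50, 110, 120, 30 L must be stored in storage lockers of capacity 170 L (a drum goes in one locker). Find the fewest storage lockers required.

Total = 130 + 120 + 120 + 110 + 100 + 90 + 50 + 30 + 30 + 20 = 800 L.
Lower bound: ⌈800/170⌉ = 5 storage lockers.
Also, 6 drums each exceed 85 L, and no two of those can share a locker, so at least 6 storage lockers are needed.
A packing using 6 storage lockers:
  locker 1: 130 + 30 = 160
  locker 2: 120 + 50 = 170
  locker 3: 120 + 30 + 20 = 170
  locker 4: 110 = 110
  locker 5: 100 = 100
  locker 6: 90 = 90
This matches the lower bound, so 6 is optimal.

6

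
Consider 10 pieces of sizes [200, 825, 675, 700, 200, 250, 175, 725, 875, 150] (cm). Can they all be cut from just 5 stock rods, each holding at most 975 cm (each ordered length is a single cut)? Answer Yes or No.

Total = 4775 cm; ⌈4775/975⌉ = 5.
The bound of 5 does not rule out 5, but exhaustive search shows no assignment into 5 stock rods of capacity 975 cm exists — the minimum is 6.

No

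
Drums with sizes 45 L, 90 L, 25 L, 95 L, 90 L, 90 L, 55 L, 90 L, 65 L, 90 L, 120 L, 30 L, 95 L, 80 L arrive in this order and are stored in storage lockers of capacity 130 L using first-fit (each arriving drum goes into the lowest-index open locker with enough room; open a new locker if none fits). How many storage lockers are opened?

  45 → locker 1 (new)  [load 45/130]
  90 → locker 2 (new)  [load 90/130]
  25 → locker 1  [load 70/130]
  95 → locker 3 (new)  [load 95/130]
  90 → locker 4 (new)  [load 90/130]
  90 → locker 5 (new)  [load 90/130]
  55 → locker 1  [load 125/130]
  90 → locker 6 (new)  [load 90/130]
  65 → locker 7 (new)  [load 65/130]
  90 → locker 8 (new)  [load 90/130]
  120 → locker 9 (new)  [load 120/130]
  30 → locker 2  [load 120/130]
  95 → locker 10 (new)  [load 95/130]
  80 → locker 11 (new)  [load 80/130]
11 storage lockers opened.

11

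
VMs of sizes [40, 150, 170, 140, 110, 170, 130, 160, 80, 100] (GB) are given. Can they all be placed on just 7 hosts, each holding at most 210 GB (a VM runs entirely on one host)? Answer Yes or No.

A valid assignment using 7 hosts:
  host 1: 170 + 40 = 210
  host 2: 170 = 170
  host 3: 160 = 160
  host 4: 150 = 150
  host 5: 140 = 140
  host 6: 130 + 80 = 210
  host 7: 110 + 100 = 210
Every load is within 210 GB, so 7 hosts suffice.

Yes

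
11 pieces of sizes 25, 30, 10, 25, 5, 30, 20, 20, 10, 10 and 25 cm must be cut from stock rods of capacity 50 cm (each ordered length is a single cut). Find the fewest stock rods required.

5

Total = 30 + 30 + 25 + 25 + 25 + 20 + 20 + 10 + 10 + 10 + 5 = 210 cm.
Lower bound: ⌈210/50⌉ = 5 stock rods.
A packing using 5 stock rods:
  stock rod 1: 30 + 20 = 50
  stock rod 2: 30 + 20 = 50
  stock rod 3: 25 + 25 = 50
  stock rod 4: 25 + 10 + 10 + 5 = 50
  stock rod 5: 10 = 10
This matches the lower bound, so 5 is optimal.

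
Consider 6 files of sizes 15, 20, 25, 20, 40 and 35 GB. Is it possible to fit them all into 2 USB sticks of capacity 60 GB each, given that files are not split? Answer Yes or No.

No

Total = 155 GB; ⌈155/60⌉ = 3.
At least 3 USB sticks are required, but only 2 are allowed.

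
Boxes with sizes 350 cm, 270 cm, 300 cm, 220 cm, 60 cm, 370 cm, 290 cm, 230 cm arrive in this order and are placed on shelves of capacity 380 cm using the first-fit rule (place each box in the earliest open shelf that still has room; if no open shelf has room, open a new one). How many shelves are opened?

  350 → shelf 1 (new)  [load 350/380]
  270 → shelf 2 (new)  [load 270/380]
  300 → shelf 3 (new)  [load 300/380]
  220 → shelf 4 (new)  [load 220/380]
  60 → shelf 2  [load 330/380]
  370 → shelf 5 (new)  [load 370/380]
  290 → shelf 6 (new)  [load 290/380]
  230 → shelf 7 (new)  [load 230/380]
7 shelves opened.

7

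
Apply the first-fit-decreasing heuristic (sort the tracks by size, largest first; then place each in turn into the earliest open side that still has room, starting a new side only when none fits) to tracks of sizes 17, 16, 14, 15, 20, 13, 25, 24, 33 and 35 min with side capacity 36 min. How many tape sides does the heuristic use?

Sorted descending: 35, 33, 25, 24, 20, 17, 16, 15, 14, 13.
  35 → side 1 (new)  [load 35/36]
  33 → side 2 (new)  [load 33/36]
  25 → side 3 (new)  [load 25/36]
  24 → side 4 (new)  [load 24/36]
  20 → side 5 (new)  [load 20/36]
  17 → side 6 (new)  [load 17/36]
  16 → side 5  [load 36/36]
  15 → side 6  [load 32/36]
  14 → side 7 (new)  [load 14/36]
  13 → side 7  [load 27/36]
7 tape sides opened.

7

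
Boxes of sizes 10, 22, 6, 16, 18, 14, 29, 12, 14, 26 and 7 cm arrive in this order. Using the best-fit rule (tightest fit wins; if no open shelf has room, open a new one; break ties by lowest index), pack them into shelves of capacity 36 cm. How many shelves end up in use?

  10 → shelf 1 (new)  [load 10/36]
  22 → shelf 1  [load 32/36]
  6 → shelf 2 (new)  [load 6/36]
  16 → shelf 2  [load 22/36]
  18 → shelf 3 (new)  [load 18/36]
  14 → shelf 2  [load 36/36]
  29 → shelf 4 (new)  [load 29/36]
  12 → shelf 3  [load 30/36]
  14 → shelf 5 (new)  [load 14/36]
  26 → shelf 6 (new)  [load 26/36]
  7 → shelf 4  [load 36/36]
6 shelves opened.

6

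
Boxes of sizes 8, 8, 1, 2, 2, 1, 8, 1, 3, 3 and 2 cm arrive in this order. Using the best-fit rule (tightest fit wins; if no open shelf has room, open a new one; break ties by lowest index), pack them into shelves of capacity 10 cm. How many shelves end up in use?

  8 → shelf 1 (new)  [load 8/10]
  8 → shelf 2 (new)  [load 8/10]
  1 → shelf 1  [load 9/10]
  2 → shelf 2  [load 10/10]
  2 → shelf 3 (new)  [load 2/10]
  1 → shelf 1  [load 10/10]
  8 → shelf 3  [load 10/10]
  1 → shelf 4 (new)  [load 1/10]
  3 → shelf 4  [load 4/10]
  3 → shelf 4  [load 7/10]
  2 → shelf 4  [load 9/10]
4 shelves opened.

4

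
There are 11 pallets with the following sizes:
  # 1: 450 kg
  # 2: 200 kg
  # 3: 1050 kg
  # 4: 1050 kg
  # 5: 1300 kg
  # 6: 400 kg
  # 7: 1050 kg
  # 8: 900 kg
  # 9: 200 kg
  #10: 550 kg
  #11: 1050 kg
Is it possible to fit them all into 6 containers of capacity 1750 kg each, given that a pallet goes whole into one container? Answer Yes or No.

Yes

A valid assignment using 6 containers:
  container 1: 1300 + 450 = 1750
  container 2: 1050 + 550 = 1600
  container 3: 1050 + 400 + 200 = 1650
  container 4: 1050 + 200 = 1250
  container 5: 1050 = 1050
  container 6: 900 = 900
Every load is within 1750 kg, so 6 containers suffice.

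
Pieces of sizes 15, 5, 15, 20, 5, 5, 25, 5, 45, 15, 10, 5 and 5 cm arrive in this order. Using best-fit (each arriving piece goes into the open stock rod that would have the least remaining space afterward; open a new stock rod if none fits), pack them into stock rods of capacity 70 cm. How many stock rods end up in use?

  15 → stock rod 1 (new)  [load 15/70]
  5 → stock rod 1  [load 20/70]
  15 → stock rod 1  [load 35/70]
  20 → stock rod 1  [load 55/70]
  5 → stock rod 1  [load 60/70]
  5 → stock rod 1  [load 65/70]
  25 → stock rod 2 (new)  [load 25/70]
  5 → stock rod 1  [load 70/70]
  45 → stock rod 2  [load 70/70]
  15 → stock rod 3 (new)  [load 15/70]
  10 → stock rod 3  [load 25/70]
  5 → stock rod 3  [load 30/70]
  5 → stock rod 3  [load 35/70]
3 stock rods opened.

3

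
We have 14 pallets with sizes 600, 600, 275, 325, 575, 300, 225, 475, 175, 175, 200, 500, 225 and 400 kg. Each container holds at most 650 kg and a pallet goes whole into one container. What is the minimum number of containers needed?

9

Total = 600 + 600 + 575 + 500 + 475 + 400 + 325 + 300 + 275 + 225 + 225 + 200 + 175 + 175 = 5050 kg.
Lower bound: ⌈5050/650⌉ = 8 containers.
A packing using 9 containers:
  container 1: 600 = 600
  container 2: 600 = 600
  container 3: 575 = 575
  container 4: 500 = 500
  container 5: 475 + 175 = 650
  container 6: 400 + 225 = 625
  container 7: 325 + 300 = 625
  container 8: 275 + 225 = 500
  container 9: 200 + 175 = 375
No arrangement into 8 containers stays within capacity, so 9 is optimal.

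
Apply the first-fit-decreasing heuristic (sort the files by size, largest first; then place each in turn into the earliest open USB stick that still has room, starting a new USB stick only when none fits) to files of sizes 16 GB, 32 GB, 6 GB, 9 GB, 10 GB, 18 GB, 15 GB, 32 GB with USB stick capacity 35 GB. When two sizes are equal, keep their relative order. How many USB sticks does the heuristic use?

Sorted descending: 32, 32, 18, 16, 15, 10, 9, 6.
  32 → USB stick 1 (new)  [load 32/35]
  32 → USB stick 2 (new)  [load 32/35]
  18 → USB stick 3 (new)  [load 18/35]
  16 → USB stick 3  [load 34/35]
  15 → USB stick 4 (new)  [load 15/35]
  10 → USB stick 4  [load 25/35]
  9 → USB stick 4  [load 34/35]
  6 → USB stick 5 (new)  [load 6/35]
5 USB sticks opened.

5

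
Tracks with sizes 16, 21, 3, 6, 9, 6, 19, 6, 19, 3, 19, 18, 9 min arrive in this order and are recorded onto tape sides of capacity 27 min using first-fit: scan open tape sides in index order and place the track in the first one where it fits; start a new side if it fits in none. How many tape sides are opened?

  16 → side 1 (new)  [load 16/27]
  21 → side 2 (new)  [load 21/27]
  3 → side 1  [load 19/27]
  6 → side 1  [load 25/27]
  9 → side 3 (new)  [load 9/27]
  6 → side 2  [load 27/27]
  19 → side 4 (new)  [load 19/27]
  6 → side 3  [load 15/27]
  19 → side 5 (new)  [load 19/27]
  3 → side 3  [load 18/27]
  19 → side 6 (new)  [load 19/27]
  18 → side 7 (new)  [load 18/27]
  9 → side 3  [load 27/27]
7 tape sides opened.

7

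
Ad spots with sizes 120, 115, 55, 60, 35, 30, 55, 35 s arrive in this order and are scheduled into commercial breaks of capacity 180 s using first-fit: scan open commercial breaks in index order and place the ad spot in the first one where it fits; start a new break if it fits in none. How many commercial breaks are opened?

  120 → break 1 (new)  [load 120/180]
  115 → break 2 (new)  [load 115/180]
  55 → break 1  [load 175/180]
  60 → break 2  [load 175/180]
  35 → break 3 (new)  [load 35/180]
  30 → break 3  [load 65/180]
  55 → break 3  [load 120/180]
  35 → break 3  [load 155/180]
3 commercial breaks opened.

3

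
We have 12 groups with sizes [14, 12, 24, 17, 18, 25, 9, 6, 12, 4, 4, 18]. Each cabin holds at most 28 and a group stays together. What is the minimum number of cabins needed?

Total = 25 + 24 + 18 + 18 + 17 + 14 + 12 + 12 + 9 + 6 + 4 + 4 = 163.
Lower bound: ⌈163/28⌉ = 6 cabins.
A packing using 7 cabins:
  cabin 1: 25 = 25
  cabin 2: 24 + 4 = 28
  cabin 3: 18 + 9 = 27
  cabin 4: 18 + 6 + 4 = 28
  cabin 5: 17 = 17
  cabin 6: 14 + 12 = 26
  cabin 7: 12 = 12
No arrangement into 6 cabins stays within capacity, so 7 is optimal.

7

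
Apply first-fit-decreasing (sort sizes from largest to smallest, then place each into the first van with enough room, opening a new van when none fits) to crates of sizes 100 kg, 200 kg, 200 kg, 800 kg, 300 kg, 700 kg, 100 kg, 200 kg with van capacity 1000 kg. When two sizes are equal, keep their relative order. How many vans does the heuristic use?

Sorted descending: 800, 700, 300, 200, 200, 200, 100, 100.
  800 → van 1 (new)  [load 800/1000]
  700 → van 2 (new)  [load 700/1000]
  300 → van 2  [load 1000/1000]
  200 → van 1  [load 1000/1000]
  200 → van 3 (new)  [load 200/1000]
  200 → van 3  [load 400/1000]
  100 → van 3  [load 500/1000]
  100 → van 3  [load 600/1000]
3 vans opened.

3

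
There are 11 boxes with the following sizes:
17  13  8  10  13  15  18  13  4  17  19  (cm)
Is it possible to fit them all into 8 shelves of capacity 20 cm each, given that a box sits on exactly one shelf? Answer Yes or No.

No

Total = 147 cm; ⌈147/20⌉ = 8.
The bound of 8 does not rule out 8, but exhaustive search shows no assignment into 8 shelves of capacity 20 cm exists — the minimum is 9.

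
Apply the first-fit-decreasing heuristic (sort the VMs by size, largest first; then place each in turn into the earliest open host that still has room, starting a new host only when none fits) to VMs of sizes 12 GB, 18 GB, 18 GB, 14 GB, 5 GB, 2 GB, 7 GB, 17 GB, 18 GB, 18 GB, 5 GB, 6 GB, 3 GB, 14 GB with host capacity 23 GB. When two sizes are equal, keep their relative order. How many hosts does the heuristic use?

8

Sorted descending: 18, 18, 18, 18, 17, 14, 14, 12, 7, 6, 5, 5, 3, 2.
  18 → host 1 (new)  [load 18/23]
  18 → host 2 (new)  [load 18/23]
  18 → host 3 (new)  [load 18/23]
  18 → host 4 (new)  [load 18/23]
  17 → host 5 (new)  [load 17/23]
  14 → host 6 (new)  [load 14/23]
  14 → host 7 (new)  [load 14/23]
  12 → host 8 (new)  [load 12/23]
  7 → host 6  [load 21/23]
  6 → host 5  [load 23/23]
  5 → host 1  [load 23/23]
  5 → host 2  [load 23/23]
  3 → host 3  [load 21/23]
  2 → host 3  [load 23/23]
8 hosts opened.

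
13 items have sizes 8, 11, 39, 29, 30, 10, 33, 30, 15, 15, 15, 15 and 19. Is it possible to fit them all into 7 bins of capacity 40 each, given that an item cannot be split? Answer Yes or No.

Total = 269; ⌈269/40⌉ = 7.
The bound of 7 does not rule out 7, but exhaustive search shows no assignment into 7 bins of capacity 40 exists — the minimum is 8.

No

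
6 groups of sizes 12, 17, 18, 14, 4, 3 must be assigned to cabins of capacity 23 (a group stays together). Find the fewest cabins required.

4

Total = 18 + 17 + 14 + 12 + 4 + 3 = 68.
Lower bound: ⌈68/23⌉ = 3 cabins.
Also, 4 groups each exceed 23/2, and no two of those can share a cabin, so at least 4 cabins are needed.
A packing using 4 cabins:
  cabin 1: 18 + 4 = 22
  cabin 2: 17 + 3 = 20
  cabin 3: 14 = 14
  cabin 4: 12 = 12
This matches the lower bound, so 4 is optimal.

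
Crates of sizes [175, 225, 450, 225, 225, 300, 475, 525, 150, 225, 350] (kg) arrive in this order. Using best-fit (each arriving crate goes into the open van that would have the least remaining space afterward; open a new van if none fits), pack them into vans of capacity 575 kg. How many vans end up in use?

7

  175 → van 1 (new)  [load 175/575]
  225 → van 1  [load 400/575]
  450 → van 2 (new)  [load 450/575]
  225 → van 3 (new)  [load 225/575]
  225 → van 3  [load 450/575]
  300 → van 4 (new)  [load 300/575]
  475 → van 5 (new)  [load 475/575]
  525 → van 6 (new)  [load 525/575]
  150 → van 1  [load 550/575]
  225 → van 4  [load 525/575]
  350 → van 7 (new)  [load 350/575]
7 vans opened.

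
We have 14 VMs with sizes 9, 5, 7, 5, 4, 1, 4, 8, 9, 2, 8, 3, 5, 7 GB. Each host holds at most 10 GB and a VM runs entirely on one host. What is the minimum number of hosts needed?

9

Total = 9 + 9 + 8 + 8 + 7 + 7 + 5 + 5 + 5 + 4 + 4 + 3 + 2 + 1 = 77 GB.
Lower bound: ⌈77/10⌉ = 8 hosts.
A packing using 9 hosts:
  host 1: 9 + 1 = 10
  host 2: 9 = 9
  host 3: 8 + 2 = 10
  host 4: 8 = 8
  host 5: 7 + 3 = 10
  host 6: 7 = 7
  host 7: 5 + 5 = 10
  host 8: 5 + 4 = 9
  host 9: 4 = 4
No arrangement into 8 hosts stays within capacity, so 9 is optimal.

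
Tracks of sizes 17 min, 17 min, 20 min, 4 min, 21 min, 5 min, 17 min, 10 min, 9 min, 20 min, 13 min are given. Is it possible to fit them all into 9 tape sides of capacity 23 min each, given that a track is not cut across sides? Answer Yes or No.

Yes

A valid assignment using 8 tape sides:
  side 1: 21 = 21
  side 2: 20 = 20
  side 3: 20 = 20
  side 4: 17 + 5 = 22
  side 5: 17 + 4 = 21
  side 6: 17 = 17
  side 7: 13 + 10 = 23
  side 8: 9 = 9
That uses only 8 ≤ 9, so 9 tape sides are enough.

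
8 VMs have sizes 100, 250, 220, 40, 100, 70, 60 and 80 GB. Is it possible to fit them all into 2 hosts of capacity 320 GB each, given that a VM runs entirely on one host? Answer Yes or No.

Total = 920 GB; ⌈920/320⌉ = 3.
At least 3 hosts are required, but only 2 are allowed.

No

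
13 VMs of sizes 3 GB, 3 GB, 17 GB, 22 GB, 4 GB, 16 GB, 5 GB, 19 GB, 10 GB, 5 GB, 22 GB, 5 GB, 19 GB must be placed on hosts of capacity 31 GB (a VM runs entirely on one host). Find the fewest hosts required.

6

Total = 22 + 22 + 19 + 19 + 17 + 16 + 10 + 5 + 5 + 5 + 4 + 3 + 3 = 150 GB.
Lower bound: ⌈150/31⌉ = 5 hosts.
Also, 6 VMs each exceed 31/2 GB, and no two of those can share a host, so at least 6 hosts are needed.
A packing using 6 hosts:
  host 1: 22 + 5 + 4 = 31
  host 2: 22 + 5 + 3 = 30
  host 3: 19 + 10 = 29
  host 4: 19 + 5 + 3 = 27
  host 5: 17 = 17
  host 6: 16 = 16
This matches the lower bound, so 6 is optimal.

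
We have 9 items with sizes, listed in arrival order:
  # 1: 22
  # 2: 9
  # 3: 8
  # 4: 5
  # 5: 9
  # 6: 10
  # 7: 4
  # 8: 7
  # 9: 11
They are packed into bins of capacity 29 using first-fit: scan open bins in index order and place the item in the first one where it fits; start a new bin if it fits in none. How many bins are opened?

  22 → bin 1 (new)  [load 22/29]
  9 → bin 2 (new)  [load 9/29]
  8 → bin 2  [load 17/29]
  5 → bin 1  [load 27/29]
  9 → bin 2  [load 26/29]
  10 → bin 3 (new)  [load 10/29]
  4 → bin 3  [load 14/29]
  7 → bin 3  [load 21/29]
  11 → bin 4 (new)  [load 11/29]
4 bins opened.

4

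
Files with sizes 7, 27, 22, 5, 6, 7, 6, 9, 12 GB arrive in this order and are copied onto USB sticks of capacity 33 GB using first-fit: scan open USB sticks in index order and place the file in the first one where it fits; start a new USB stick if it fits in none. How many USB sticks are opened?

4

  7 → USB stick 1 (new)  [load 7/33]
  27 → USB stick 2 (new)  [load 27/33]
  22 → USB stick 1  [load 29/33]
  5 → USB stick 2  [load 32/33]
  6 → USB stick 3 (new)  [load 6/33]
  7 → USB stick 3  [load 13/33]
  6 → USB stick 3  [load 19/33]
  9 → USB stick 3  [load 28/33]
  12 → USB stick 4 (new)  [load 12/33]
4 USB sticks opened.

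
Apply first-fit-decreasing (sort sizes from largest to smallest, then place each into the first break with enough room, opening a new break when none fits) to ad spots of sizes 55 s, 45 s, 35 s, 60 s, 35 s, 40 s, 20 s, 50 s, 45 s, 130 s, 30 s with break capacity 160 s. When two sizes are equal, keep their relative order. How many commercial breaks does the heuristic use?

4

Sorted descending: 130, 60, 55, 50, 45, 45, 40, 35, 35, 30, 20.
  130 → break 1 (new)  [load 130/160]
  60 → break 2 (new)  [load 60/160]
  55 → break 2  [load 115/160]
  50 → break 3 (new)  [load 50/160]
  45 → break 2  [load 160/160]
  45 → break 3  [load 95/160]
  40 → break 3  [load 135/160]
  35 → break 4 (new)  [load 35/160]
  35 → break 4  [load 70/160]
  30 → break 1  [load 160/160]
  20 → break 3  [load 155/160]
4 commercial breaks opened.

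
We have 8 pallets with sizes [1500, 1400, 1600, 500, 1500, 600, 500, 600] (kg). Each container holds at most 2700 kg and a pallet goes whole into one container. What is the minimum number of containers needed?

Total = 1600 + 1500 + 1500 + 1400 + 600 + 600 + 500 + 500 = 8200 kg.
Lower bound: ⌈8200/2700⌉ = 4 containers.
A packing using 4 containers:
  container 1: 1600 + 600 + 500 = 2700
  container 2: 1500 + 600 + 500 = 2600
  container 3: 1500 = 1500
  container 4: 1400 = 1400
This matches the lower bound, so 4 is optimal.

4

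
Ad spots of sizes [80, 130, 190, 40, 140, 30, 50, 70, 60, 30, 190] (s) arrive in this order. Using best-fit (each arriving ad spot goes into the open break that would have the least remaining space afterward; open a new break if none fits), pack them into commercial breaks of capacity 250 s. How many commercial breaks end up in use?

5

  80 → break 1 (new)  [load 80/250]
  130 → break 1  [load 210/250]
  190 → break 2 (new)  [load 190/250]
  40 → break 1  [load 250/250]
  140 → break 3 (new)  [load 140/250]
  30 → break 2  [load 220/250]
  50 → break 3  [load 190/250]
  70 → break 4 (new)  [load 70/250]
  60 → break 3  [load 250/250]
  30 → break 2  [load 250/250]
  190 → break 5 (new)  [load 190/250]
5 commercial breaks opened.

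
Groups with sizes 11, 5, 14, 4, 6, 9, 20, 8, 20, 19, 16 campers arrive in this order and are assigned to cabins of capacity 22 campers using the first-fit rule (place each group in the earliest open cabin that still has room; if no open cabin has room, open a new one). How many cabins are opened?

7

  11 → cabin 1 (new)  [load 11/22]
  5 → cabin 1  [load 16/22]
  14 → cabin 2 (new)  [load 14/22]
  4 → cabin 1  [load 20/22]
  6 → cabin 2  [load 20/22]
  9 → cabin 3 (new)  [load 9/22]
  20 → cabin 4 (new)  [load 20/22]
  8 → cabin 3  [load 17/22]
  20 → cabin 5 (new)  [load 20/22]
  19 → cabin 6 (new)  [load 19/22]
  16 → cabin 7 (new)  [load 16/22]
7 cabins opened.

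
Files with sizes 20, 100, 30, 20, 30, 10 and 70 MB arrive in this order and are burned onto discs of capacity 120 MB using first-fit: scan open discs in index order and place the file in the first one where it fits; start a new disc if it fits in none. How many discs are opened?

3

  20 → disc 1 (new)  [load 20/120]
  100 → disc 1  [load 120/120]
  30 → disc 2 (new)  [load 30/120]
  20 → disc 2  [load 50/120]
  30 → disc 2  [load 80/120]
  10 → disc 2  [load 90/120]
  70 → disc 3 (new)  [load 70/120]
3 discs opened.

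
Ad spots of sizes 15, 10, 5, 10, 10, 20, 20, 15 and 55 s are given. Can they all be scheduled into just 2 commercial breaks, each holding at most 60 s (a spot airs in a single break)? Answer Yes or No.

Total = 160 s; ⌈160/60⌉ = 3.
At least 3 commercial breaks are required, but only 2 are allowed.

No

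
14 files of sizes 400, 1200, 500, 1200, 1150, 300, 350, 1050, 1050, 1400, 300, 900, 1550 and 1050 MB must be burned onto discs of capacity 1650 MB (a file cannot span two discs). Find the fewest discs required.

Total = 1550 + 1400 + 1200 + 1200 + 1150 + 1050 + 1050 + 1050 + 900 + 500 + 400 + 350 + 300 + 300 = 12400 MB.
Lower bound: ⌈12400/1650⌉ = 8 discs.
Also, 9 files each exceed 825 MB, and no two of those can share a disc, so at least 9 discs are needed.
A packing using 9 discs:
  disc 1: 1550 = 1550
  disc 2: 1400 = 1400
  disc 3: 1200 + 400 = 1600
  disc 4: 1200 + 350 = 1550
  disc 5: 1150 + 500 = 1650
  disc 6: 1050 + 300 + 300 = 1650
  disc 7: 1050 = 1050
  disc 8: 1050 = 1050
  disc 9: 900 = 900
This matches the lower bound, so 9 is optimal.

9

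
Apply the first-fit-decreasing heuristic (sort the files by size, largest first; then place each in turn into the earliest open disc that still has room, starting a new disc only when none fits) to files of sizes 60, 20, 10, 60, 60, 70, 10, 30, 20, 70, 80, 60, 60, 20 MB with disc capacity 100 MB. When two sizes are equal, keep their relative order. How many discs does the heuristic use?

8

Sorted descending: 80, 70, 70, 60, 60, 60, 60, 60, 30, 20, 20, 20, 10, 10.
  80 → disc 1 (new)  [load 80/100]
  70 → disc 2 (new)  [load 70/100]
  70 → disc 3 (new)  [load 70/100]
  60 → disc 4 (new)  [load 60/100]
  60 → disc 5 (new)  [load 60/100]
  60 → disc 6 (new)  [load 60/100]
  60 → disc 7 (new)  [load 60/100]
  60 → disc 8 (new)  [load 60/100]
  30 → disc 2  [load 100/100]
  20 → disc 1  [load 100/100]
  20 → disc 3  [load 90/100]
  20 → disc 4  [load 80/100]
  10 → disc 3  [load 100/100]
  10 → disc 4  [load 90/100]
8 discs opened.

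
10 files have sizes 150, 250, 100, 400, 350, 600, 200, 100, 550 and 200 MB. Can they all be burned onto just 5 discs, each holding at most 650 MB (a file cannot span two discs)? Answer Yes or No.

A valid assignment using 5 discs:
  disc 1: 600 = 600
  disc 2: 550 + 100 = 650
  disc 3: 400 + 250 = 650
  disc 4: 350 + 200 + 100 = 650
  disc 5: 200 + 150 = 350
Every load is within 650 MB, so 5 discs suffice.

Yes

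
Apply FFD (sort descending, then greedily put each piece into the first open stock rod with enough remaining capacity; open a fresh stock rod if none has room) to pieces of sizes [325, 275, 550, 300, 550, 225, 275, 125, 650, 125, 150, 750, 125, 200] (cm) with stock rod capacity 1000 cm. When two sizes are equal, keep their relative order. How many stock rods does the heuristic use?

5

Sorted descending: 750, 650, 550, 550, 325, 300, 275, 275, 225, 200, 150, 125, 125, 125.
  750 → stock rod 1 (new)  [load 750/1000]
  650 → stock rod 2 (new)  [load 650/1000]
  550 → stock rod 3 (new)  [load 550/1000]
  550 → stock rod 4 (new)  [load 550/1000]
  325 → stock rod 2  [load 975/1000]
  300 → stock rod 3  [load 850/1000]
  275 → stock rod 4  [load 825/1000]
  275 → stock rod 5 (new)  [load 275/1000]
  225 → stock rod 1  [load 975/1000]
  200 → stock rod 5  [load 475/1000]
  150 → stock rod 3  [load 1000/1000]
  125 → stock rod 4  [load 950/1000]
  125 → stock rod 5  [load 600/1000]
  125 → stock rod 5  [load 725/1000]
5 stock rods opened.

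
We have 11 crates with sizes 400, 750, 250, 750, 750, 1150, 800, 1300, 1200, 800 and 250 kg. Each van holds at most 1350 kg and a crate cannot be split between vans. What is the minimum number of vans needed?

Total = 1300 + 1200 + 1150 + 800 + 800 + 750 + 750 + 750 + 400 + 250 + 250 = 8400 kg.
Lower bound: ⌈8400/1350⌉ = 7 vans.
Also, 8 crates each exceed 675 kg, and no two of those can share a van, so at least 8 vans are needed.
A packing using 8 vans:
  van 1: 1300 = 1300
  van 2: 1200 = 1200
  van 3: 1150 = 1150
  van 4: 800 + 400 = 1200
  van 5: 800 + 250 + 250 = 1300
  van 6: 750 = 750
  van 7: 750 = 750
  van 8: 750 = 750
This matches the lower bound, so 8 is optimal.

8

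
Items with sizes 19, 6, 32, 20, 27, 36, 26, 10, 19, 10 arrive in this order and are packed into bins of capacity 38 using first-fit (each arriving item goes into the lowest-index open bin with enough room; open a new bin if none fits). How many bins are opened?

7

  19 → bin 1 (new)  [load 19/38]
  6 → bin 1  [load 25/38]
  32 → bin 2 (new)  [load 32/38]
  20 → bin 3 (new)  [load 20/38]
  27 → bin 4 (new)  [load 27/38]
  36 → bin 5 (new)  [load 36/38]
  26 → bin 6 (new)  [load 26/38]
  10 → bin 1  [load 35/38]
  19 → bin 7 (new)  [load 19/38]
  10 → bin 3  [load 30/38]
7 bins opened.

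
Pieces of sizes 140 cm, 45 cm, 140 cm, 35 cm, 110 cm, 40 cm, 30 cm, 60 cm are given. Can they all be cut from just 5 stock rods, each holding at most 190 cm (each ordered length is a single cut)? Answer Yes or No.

Yes

A valid assignment using 4 stock rods:
  stock rod 1: 140 + 45 = 185
  stock rod 2: 140 + 40 = 180
  stock rod 3: 110 + 60 = 170
  stock rod 4: 35 + 30 = 65
That uses only 4 ≤ 5, so 5 stock rods are enough.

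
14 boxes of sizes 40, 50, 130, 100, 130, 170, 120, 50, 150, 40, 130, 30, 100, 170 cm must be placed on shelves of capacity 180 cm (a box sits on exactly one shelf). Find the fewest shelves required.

9

Total = 170 + 170 + 150 + 130 + 130 + 130 + 120 + 100 + 100 + 50 + 50 + 40 + 40 + 30 = 1410 cm.
Lower bound: ⌈1410/180⌉ = 8 shelves.
Also, 9 boxes each exceed 90 cm, and no two of those can share a shelf, so at least 9 shelves are needed.
A packing using 9 shelves:
  shelf 1: 170 = 170
  shelf 2: 170 = 170
  shelf 3: 150 + 30 = 180
  shelf 4: 130 + 50 = 180
  shelf 5: 130 + 50 = 180
  shelf 6: 130 + 40 = 170
  shelf 7: 120 + 40 = 160
  shelf 8: 100 = 100
  shelf 9: 100 = 100
This matches the lower bound, so 9 is optimal.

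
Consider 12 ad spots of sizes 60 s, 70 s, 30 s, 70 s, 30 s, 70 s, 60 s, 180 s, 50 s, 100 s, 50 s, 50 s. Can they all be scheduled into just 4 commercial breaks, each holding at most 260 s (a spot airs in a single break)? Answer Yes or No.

A valid assignment using 4 commercial breaks:
  break 1: 180 + 70 = 250
  break 2: 100 + 70 + 70 = 240
  break 3: 60 + 60 + 50 + 50 + 30 = 250
  break 4: 50 + 30 = 80
Every load is within 260 s, so 4 commercial breaks suffice.

Yes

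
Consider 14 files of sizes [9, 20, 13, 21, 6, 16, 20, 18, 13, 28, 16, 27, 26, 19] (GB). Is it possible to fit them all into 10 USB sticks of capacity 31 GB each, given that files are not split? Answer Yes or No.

Yes

A valid assignment using 10 USB sticks:
  USB stick 1: 28 = 28
  USB stick 2: 27 = 27
  USB stick 3: 26 = 26
  USB stick 4: 21 + 9 = 30
  USB stick 5: 20 + 6 = 26
  USB stick 6: 20 = 20
  USB stick 7: 19 = 19
  USB stick 8: 18 + 13 = 31
  USB stick 9: 16 + 13 = 29
  USB stick 10: 16 = 16
Every load is within 31 GB, so 10 USB sticks suffice.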